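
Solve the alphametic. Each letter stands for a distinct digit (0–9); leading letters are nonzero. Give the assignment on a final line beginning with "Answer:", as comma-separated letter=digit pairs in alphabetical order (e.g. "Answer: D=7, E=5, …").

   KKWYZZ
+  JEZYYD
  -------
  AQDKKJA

Step 1. [col 1: Z + D ≡ A (mod 10)] Z=6 is one option consistent with column 1 (Z + D ≡ A (mod 10), carry-in 0) — take it ⇒ Z=6.
Step 2. [col 1: Z + D ≡ A (mod 10)] several values work for D in column 1 (Z + D ≡ A (mod 10), carry-in 0); try D=5 ⇒ D=5.
Step 3. [col 1: Z + D ≡ A (mod 10)] in column 1 we have Z+D≡A with carry-in 0; given Z=6, D=5 and digits 5,6 already taken and all letters distinct, that pins A to 1. So A=1.
Step 4. [col 2: Z + Y ≡ J (mod 10)] several values work for Y in column 2 (Z + Y ≡ J (mod 10), carry-in 1); try Y=2, so Y=2.
Step 5. [col 2: Z + Y ≡ J (mod 10)] column 2: given Z=6, Y=2, carry-in 1, and digits 1,2,5,6 already taken and all letters distinct, Z+Y≡J (mod 10) forces J=9, so J=9.
Step 6. [col 3: Y + Y ≡ K (mod 10)] in column 3 we have Y+Y≡K with carry-in 0; given Y=2 and digits 1,2,5,6,9 already taken and all letters distinct, that pins K to 4, so K=4.
Step 7. [col 4: W + Z ≡ K (mod 10)] column 4 reads W+Z+carry(0)=K with Z=6, K=4; with digits 1,2,4,5,6,9 already taken and all letters distinct, the only value for W is 8 ⇒ W=8.
Step 8. [col 5: K + E ≡ D (mod 10)] column 5 reads K+E+carry(1)=D with K=4, D=5; with digits 1,2,4,5,6,8,9 already taken and all letters distinct, the only value for E is 0. So E=0.
Step 9. [col 6: K + J ≡ Q (mod 10)] column 6: given K=4, J=9, carry-in 0, and digits 0,1,2,4,5,6,8,9 already taken and all letters distinct, K+J≡Q (mod 10) forces Q=3 ⇒ Q=3.

Answer: A=1, D=5, E=0, J=9, K=4, Q=3, W=8, Y=2, Z=6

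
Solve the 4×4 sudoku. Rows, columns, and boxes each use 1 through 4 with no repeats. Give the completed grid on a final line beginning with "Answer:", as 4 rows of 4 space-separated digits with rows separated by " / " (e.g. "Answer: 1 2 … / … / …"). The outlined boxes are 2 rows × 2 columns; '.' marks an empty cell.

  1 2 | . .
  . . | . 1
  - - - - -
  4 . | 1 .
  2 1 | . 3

Step 1. [r1c3∈{3,4}] 3 has one home in row 1: r1c3 ⇒ r1c3=3.
Step 2. [r2c2∈{3,4}] r2c2 is the only open cell in col 2 admitting 4. So r2c2=4.
Step 3. [r3c2∈{3}] only 3 remains possible at r3c2 ⇒ r3c2=3.
Step 4. [r3c4∈{2}] r3c4 has the single candidate 2. So r3c4=2.
Step 5. [r2c3∈{2}] r2c3 is down to just 2. So r2c3=2.
Step 6. [r4c3∈{4}] r4c3 is down to just 4. So r4c3=4.
Step 7. [r2c1∈{3}] nothing but 3 survives at r2c1. So r2c1=3.
Step 8. [r1c4∈{4}] r1c4 is down to just 4, so r1c4=4.

Answer: 1 2 3 4 / 3 4 2 1 / 4 3 1 2 / 2 1 4 3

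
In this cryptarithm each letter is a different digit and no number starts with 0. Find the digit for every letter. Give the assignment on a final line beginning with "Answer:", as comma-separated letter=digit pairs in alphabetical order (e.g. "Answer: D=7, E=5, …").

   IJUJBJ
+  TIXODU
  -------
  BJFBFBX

Step 1. [col 1: J + U ≡ X (mod 10)] column 1 (J + U ≡ X (mod 10), carry-in 0) doesn't pin U yet; pick U=4 and continue. So U=4.
Step 2. [col 1: J + U ≡ X (mod 10)] several values work for J in column 1 (J + U ≡ X (mod 10), carry-in 0); try J=3. So J=3.
Step 3. [col 1: J + U ≡ X (mod 10)] in column 1 we have J+U≡X with carry-in 0; given J=3, U=4 and digits 3,4 already taken and all letters distinct, that pins X to 7, so X=7.
Step 4. [col 2: B + D ≡ B (mod 10)] column 2: given nothing yet, carry-in 0, and digits 3,4,7 already taken and all letters distinct, B+D≡B (mod 10) forces D=0 ⇒ D=0.
Step 5. [col 2: B + D ≡ B (mod 10)] column 2 (B + D ≡ B (mod 10), carry-in 0) doesn't pin B yet; pick B=1 and continue, so B=1.
Step 6. [col 3: J + O ≡ F (mod 10)] F=9 is one option consistent with column 3 (J + O ≡ F (mod 10), carry-in 0) — take it. So F=9.
Step 7. [col 3: J + O ≡ F (mod 10)] from column 3 (J=3, F=9, carry-in 0, digits 0,1,3,4,7,9 already taken and all letters distinct): O must equal 6 ⇒ O=6.
Step 8. [col 5: J + I ≡ F (mod 10)] column 5 reads J+I+carry(1)=F with J=3, F=9; with digits 0,1,3,4,6,7,9 already taken and all letters distinct, the only value for I is 5. So I=5.
Step 9. [col 6: I + T ≡ J (mod 10)] from column 6 (I=5, J=3, carry-in 0, digits 0,1,3,4,5,6,7,9 already taken and all letters distinct): T must equal 8. So T=8.

Answer: B=1, D=0, F=9, I=5, J=3, O=6, T=8, U=4, X=7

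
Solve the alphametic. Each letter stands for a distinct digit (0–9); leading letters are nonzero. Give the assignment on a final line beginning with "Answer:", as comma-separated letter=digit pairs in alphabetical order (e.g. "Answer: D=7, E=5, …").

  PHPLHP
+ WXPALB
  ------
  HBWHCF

Step 1. [col 1: P + B ≡ F (mod 10)] B=9 is one option consistent with column 1 (P + B ≡ F (mod 10), carry-in 0) — take it, so B=9.
Step 2. [col 1: P + B ≡ F (mod 10)] no forcing yet in column 1 (carry-in 0); P=1 is free and consistent — try it, so P=1.
Step 3. [col 1: P + B ≡ F (mod 10)] column 1 reads P+B+carry(0)=F with P=1, B=9; with digits 1,9 already taken and all letters distinct, the only value for F is 0, so F=0.
Step 4. [col 2: H + L ≡ C (mod 10)] no forcing yet in column 2 (carry-in 1); C=2 is free and consistent — try it. So C=2.
Step 5. [col 2: H + L ≡ C (mod 10)] several values work for H in column 2 (H + L ≡ C (mod 10), carry-in 1); try H=4. So H=4.
Step 6. [col 2: H + L ≡ C (mod 10)] in column 2 we have H+L≡C with carry-in 1; given H=4, C=2 and digits 0,1,2,4,9 already taken and all letters distinct, that pins L to 7. So L=7.
Step 7. [col 3: L + A ≡ H (mod 10)] from column 3 (L=7, H=4, carry-in 1, digits 0,1,2,4,7,9 already taken and all letters distinct): A must equal 6, so A=6.
Step 8. [col 4: P + P ≡ W (mod 10)] from column 4 (P=1, carry-in 1, digits 0,1,2,4,6,7,9 already taken and all letters distinct): W must equal 3, so W=3.
Step 9. [col 5: H + X ≡ B (mod 10)] column 5: given H=4, B=9, carry-in 0, and digits 0,1,2,3,4,6,7,9 already taken and all letters distinct, H+X≡B (mod 10) forces X=5. So X=5.

Answer: A=6, B=9, C=2, F=0, H=4, L=7, P=1, W=3, X=5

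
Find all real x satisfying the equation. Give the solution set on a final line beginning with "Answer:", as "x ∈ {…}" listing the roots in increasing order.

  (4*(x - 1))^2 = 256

Step 1. [(4*(x - 1))^2 = 256] √ both sides: 256 ≥ 0 gives two branches. So sqrt: 4*(x - 1) = 16 or -16.
Step 2. [4*(x - 1) = 16 or -16] divide by the outer 4, so div: x - 1 = 4 or -4.
Step 3. [x - 1 = 4 or -4] 1 comes off first (add 1). So sub: x = 5 or -3.

Answer: x ∈ {-3, 5}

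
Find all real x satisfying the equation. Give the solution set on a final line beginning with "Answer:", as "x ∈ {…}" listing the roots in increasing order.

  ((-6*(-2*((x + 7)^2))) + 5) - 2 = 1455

Step 1. [((-6*(-2*((x + 7)^2))) + 5) - 2 = 1455] the outer -2 inverts by adding 2. So sub: (-6*(-2*((x + 7)^2))) + 5 = 1457.
Step 2. [(-6*(-2*((x + 7)^2))) + 5 = 1457] peel the +5: subtract 5 from each side ⇒ sub: -6*(-2*((x + 7)^2)) = 1452.
Step 3. [-6*(-2*((x + 7)^2)) = 1452] -6·(inner) — divide through by -6, so div: -2*((x + 7)^2) = -242.
Step 4. [-2*((x + 7)^2) = -242] -2·(inner) — divide through by -2, so div: (x + 7)^2 = 121.
Step 5. [(x + 7)^2 = 121] √ both sides: 121 ≥ 0 gives two branches. So sqrt: x + 7 = 11 or -11.
Step 6. [x + 7 = 11 or -11] peel the +7: subtract 7 from each side, so sub: x = 4 or -18.

Answer: x ∈ {-18, 4}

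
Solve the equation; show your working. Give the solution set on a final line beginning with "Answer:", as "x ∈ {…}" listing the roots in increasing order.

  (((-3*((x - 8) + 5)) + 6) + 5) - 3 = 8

Step 1. [(((-3*((x - 8) + 5)) + 6) + 5) - 3 = 8] add 3: x sits inside (… - 3) ⇒ sub: ((-3*((x - 8) + 5)) + 6) + 5 = 11.
Step 2. [((-3*((x - 8) + 5)) + 6) + 5 = 11] subtract 5: x sits inside (… + 5) ⇒ sub: (-3*((x - 8) + 5)) + 6 = 6.
Step 3. [(-3*((x - 8) + 5)) + 6 = 6] peel the +6: subtract 6 from each side. So sub: -3*((x - 8) + 5) = 0.
Step 4. [-3*((x - 8) + 5) = 0] -3 out front; divide by -3. So div: (x - 8) + 5 = 0.
Step 5. [(x - 8) + 5 = 0] 5 comes off first (subtract 5) ⇒ sub: x - 8 = -5.
Step 6. [x - 8 = -5] 8 comes off first (add 8), so sub: x = 3.

Answer: x ∈ {3}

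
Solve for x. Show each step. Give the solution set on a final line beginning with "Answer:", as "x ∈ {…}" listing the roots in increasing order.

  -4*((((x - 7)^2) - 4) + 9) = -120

Step 1. [-4*((((x - 7)^2) - 4) + 9) = -120] -4·(inner) — divide through by -4 ⇒ div: (((x - 7)^2) - 4) + 9 = 30.
Step 2. [(((x - 7)^2) - 4) + 9 = 30] peel the +9: subtract 9 from each side. So sub: ((x - 7)^2) - 4 = 21.
Step 3. [((x - 7)^2) - 4 = 21] -4 is outermost — add 4 both sides, so sub: (x - 7)^2 = 25.
Step 4. [(x - 7)^2 = 25] LHS squared, RHS 25 ≥ 0: apply √ (±) ⇒ sqrt: x - 7 = 5 or -5.
Step 5. [x - 7 = 5 or -5] add 7: x sits inside (… - 7). So sub: x = 12 or 2.

Answer: x ∈ {2, 12}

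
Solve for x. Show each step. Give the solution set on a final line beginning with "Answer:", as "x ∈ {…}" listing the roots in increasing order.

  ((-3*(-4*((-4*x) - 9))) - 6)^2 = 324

Step 1. [((-3*(-4*((-4*x) - 9))) - 6)^2 = 324] 324 ≥ 0, LHS is (·)² — take ±√. So sqrt: (-3*(-4*((-4*x) - 9))) - 6 = 18 or -18.
Step 2. [(-3*(-4*((-4*x) - 9))) - 6 = 18 or -18] -6 is outermost — add 6 both sides, so sub: -3*(-4*((-4*x) - 9)) = 24 or -12.
Step 3. [-3*(-4*((-4*x) - 9)) = 24 or -12] divide by the outer -3 ⇒ div: -4*((-4*x) - 9) = -8 or 4.
Step 4. [-4*((-4*x) - 9) = -8 or 4] LHS = -4·(…); ÷-4 both sides, so div: (-4*x) - 9 = 2 or -1.
Step 5. [(-4*x) - 9 = 2 or -1] peel the -9: add 9 from each side. So sub: -4*x = 11 or 8.
Step 6. [-4*x = 11 or 8] -4·(inner) — divide through by -4, so div: x = -11/4 or -2.

Answer: x ∈ {-11/4, -2}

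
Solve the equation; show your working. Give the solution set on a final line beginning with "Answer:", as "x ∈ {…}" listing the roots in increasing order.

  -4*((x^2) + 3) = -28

Step 1. [-4*((x^2) + 3) = -28] leading coefficient -4: divide by -4. So div: (x^2) + 3 = 7.
Step 2. [(x^2) + 3 = 7] +3 is outermost — subtract 3 both sides, so sub: x^2 = 4.
Step 3. [x^2 = 4] √ both sides: 4 ≥ 0 gives two branches ⇒ sqrt: x = 2 or -2.

Answer: x ∈ {-2, 2}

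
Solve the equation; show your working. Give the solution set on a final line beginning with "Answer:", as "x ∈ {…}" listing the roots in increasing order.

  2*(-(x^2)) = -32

Step 1. [2*(-(x^2)) = -32] divide by the outer 2, so div: -(x^2) = -16.
Step 2. [-(x^2) = -16] flip signs both sides ⇒ neg: x^2 = 16.
Step 3. [x^2 = 16] √ both sides: 16 ≥ 0 gives two branches ⇒ sqrt: x = 4 or -4.

Answer: x ∈ {-4, 4}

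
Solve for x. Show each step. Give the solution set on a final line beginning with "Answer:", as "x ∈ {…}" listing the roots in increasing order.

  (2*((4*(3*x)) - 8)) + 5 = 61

Step 1. [(2*((4*(3*x)) - 8)) + 5 = 61] the outer +5 inverts by subtracting 5, so sub: 2*((4*(3*x)) - 8) = 56.
Step 2. [2*((4*(3*x)) - 8) = 56] 2·(inner) — divide through by 2. So div: (4*(3*x)) - 8 = 28.
Step 3. [(4*(3*x)) - 8 = 28] 8 comes off first (add 8) ⇒ sub: 4*(3*x) = 36.
Step 4. [4*(3*x) = 36] 4·(inner) — divide through by 4. So div: 3*x = 9.
Step 5. [3*x = 9] leading coefficient 3: divide by 3, so div: x = 3.

Answer: x ∈ {3}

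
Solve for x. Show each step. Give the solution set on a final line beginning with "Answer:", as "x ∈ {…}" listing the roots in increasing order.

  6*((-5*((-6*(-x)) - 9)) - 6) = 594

Step 1. [6*((-5*((-6*(-x)) - 9)) - 6) = 594] LHS = 6·(…); ÷6 both sides, so div: (-5*((-6*(-x)) - 9)) - 6 = 99.
Step 2. [(-5*((-6*(-x)) - 9)) - 6 = 99] -6 is outermost — add 6 both sides. So sub: -5*((-6*(-x)) - 9) = 105.
Step 3. [-5*((-6*(-x)) - 9) = 105] leading coefficient -5: divide by -5 ⇒ div: (-6*(-x)) - 9 = -21.
Step 4. [(-6*(-x)) - 9 = -21] peel the -9: add 9 from each side. So sub: -6*(-x) = -12.
Step 5. [-6*(-x) = -12] divide by the outer -6, so div: -x = 2.
Step 6. [-x = 2] LHS negated; negate both sides. So neg: x = -2.

Answer: x ∈ {-2}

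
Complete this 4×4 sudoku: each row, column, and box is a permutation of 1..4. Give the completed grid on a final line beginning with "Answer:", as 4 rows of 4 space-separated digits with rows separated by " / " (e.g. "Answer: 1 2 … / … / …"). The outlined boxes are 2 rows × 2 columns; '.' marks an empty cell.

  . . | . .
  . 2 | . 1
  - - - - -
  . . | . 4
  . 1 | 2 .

Step 1. [r3c2∈{3}] nothing but 3 survives at r3c2, so r3c2=3.
Step 2. [r1c2∈{4}] only 4 remains possible at r1c2 ⇒ r1c2=4.
Step 3. [r1c3∈{3}] only 3 remains possible at r1c3, so r1c3=3.
Step 4. [r4c4∈{3}] nothing but 3 survives at r4c4. So r4c4=3.
Step 5. [r3c1∈{2}] r3c1's peers cover all but 2, so r3c1=2.
Step 6. [r1c4∈{2}] nothing but 2 survives at r1c4. So r1c4=2.
Step 7. [r4c1∈{4}] r4c1 has the single candidate 4, so r4c1=4.
Step 8. [r2c3∈{4}] r2c3's peers cover all but 4, so r2c3=4.
Step 9. [r1c1∈{1}] nothing but 1 survives at r1c1 ⇒ r1c1=1.
Step 10. [r2c1∈{3}] only 3 remains possible at r2c1 ⇒ r2c1=3.
Step 11. [r3c3∈{1}] only 1 remains possible at r3c3. So r3c3=1.

Answer: 1 4 3 2 / 3 2 4 1 / 2 3 1 4 / 4 1 2 3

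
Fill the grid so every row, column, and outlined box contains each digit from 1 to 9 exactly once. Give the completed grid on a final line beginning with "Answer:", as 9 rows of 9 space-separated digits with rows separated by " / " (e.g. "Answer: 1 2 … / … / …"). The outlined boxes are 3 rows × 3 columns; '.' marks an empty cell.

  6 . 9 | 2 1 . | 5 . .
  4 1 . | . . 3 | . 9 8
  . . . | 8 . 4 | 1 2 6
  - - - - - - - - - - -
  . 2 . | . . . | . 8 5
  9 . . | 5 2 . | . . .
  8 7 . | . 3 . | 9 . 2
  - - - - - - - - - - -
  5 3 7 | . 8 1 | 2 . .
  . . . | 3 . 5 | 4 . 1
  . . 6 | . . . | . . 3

Step 1. [r1c6∈{7}] r1c6 has the single candidate 7, so r1c6=7.
Step 2. [r7c4∈{4,6,9}] 4 has one home in row 7: r7c4 ⇒ r7c4=4.
Step 3. [r6c6∈{6}] r6c6 has the single candidate 6, so r6c6=6.
Step 4. [r4c7∈{3,6,7}] row 4 places 6 nowhere but r4c7 ⇒ r4c7=6.
Step 5. [r3c5∈{5,9}] 9 has one home in row 3: r3c5, so r3c5=9.
Step 6. [r9c5∈{7}] only 7 remains possible at r9c5, so r9c5=7.
Step 7. [r6c3∈{1,4,5}] row 6 places 5 nowhere but r6c3 ⇒ r6c3=5.
Step 8. [r6c8∈{1,4}] 4 has one home in row 6: r6c8, so r6c8=4.
Step 9. [r3c3∈{3}] r3c3 is down to just 3, so r3c3=3.
Step 10. [r8c3∈{2,8}] r8c3 is the only open cell in col 3 admitting 8. So r8c3=8.
Step 11. [r9c4∈{9}] r9c4 is down to just 9 ⇒ r9c4=9.
Step 12. [r5c8∈{1,3,7}] r5c8 is the only open cell in col 8 admitting 1 ⇒ r5c8=1.
Step 13. [r4c3∈{1,4}] across col 3, 1 lands solely at r4c3. So r4c3=1.
Step 14. [r8c5∈{6}] only 6 remains possible at r8c5, so r8c5=6.
Step 15. [r9c1∈{1,2}] 1 has one home in row 9: r9c1, so r9c1=1.
Step 16. [r9c2∈{4}] r9c2 has the single candidate 4. So r9c2=4.
Step 17. [r5c9∈{7}] nothing but 7 survives at r5c9. So r5c9=7.
Step 18. [r7c8∈{6}] r7c8 is down to just 6 ⇒ r7c8=6.
Step 19. [r9c6∈{2}] nothing but 2 survives at r9c6, so r9c6=2.
Step 20. [r4c5∈{4}] only 4 remains possible at r4c5, so r4c5=4.
Step 21. [r2c5∈{5}] nothing but 5 survives at r2c5, so r2c5=5.
Step 22. [r5c6∈{8}] r5c6 is down to just 8. So r5c6=8.
Step 23. [r1c9∈{4}] r1c9's peers cover all but 4 ⇒ r1c9=4.
Step 24. [r9c8∈{5}] r9c8's peers cover all but 5. So r9c8=5.
Step 25. [r8c1∈{2}] r8c1's peers cover all but 2, so r8c1=2.
Step 26. [r4c1∈{3}] only 3 remains possible at r4c1 ⇒ r4c1=3.
Step 27. [r1c8∈{3}] r1c8's peers cover all but 3, so r1c8=3.
Step 28. [r5c7∈{3}] r5c7's peers cover all but 3. So r5c7=3.
Step 29. [r7c9∈{9}] r7c9 has the single candidate 9. So r7c9=9.
Step 30. [r8c2∈{9}] r8c2 is down to just 9, so r8c2=9.
Step 31. [r1c2∈{8}] r1c2 is down to just 8. So r1c2=8.
Step 32. [r2c3∈{2}] r2c3 has the single candidate 2, so r2c3=2.
Step 33. [r9c7∈{8}] only 8 remains possible at r9c7, so r9c7=8.
Step 34. [r4c4∈{7}] r4c4 is down to just 7. So r4c4=7.
Step 35. [r3c2∈{5}] r3c2's peers cover all but 5 ⇒ r3c2=5.
Step 36. [r2c4∈{6}] r2c4 is down to just 6. So r2c4=6.
Step 37. [r2c7∈{7}] r2c7's peers cover all but 7 ⇒ r2c7=7.
Step 38. [r3c1∈{7}] only 7 remains possible at r3c1, so r3c1=7.
Step 39. [r5c2∈{6}] nothing but 6 survives at r5c2. So r5c2=6.
Step 40. [r8c8∈{7}] only 7 remains possible at r8c8, so r8c8=7.
Step 41. [r5c3∈{4}] only 4 remains possible at r5c3 ⇒ r5c3=4.
Step 42. [r6c4∈{1}] r6c4 is down to just 1. So r6c4=1.
Step 43. [r4c6∈{9}] r4c6 has the single candidate 9, so r4c6=9.

Answer: 6 8 9 2 1 7 5 3 4 / 4 1 2 6 5 3 7 9 8 / 7 5 3 8 9 4 1 2 6 / 3 2 1 7 4 9 6 8 5 / 9 6 4 5 2 8 3 1 7 / 8 7 5 1 3 6 9 4 2 / 5 3 7 4 8 1 2 6 9 / 2 9 8 3 6 5 4 7 1 / 1 4 6 9 7 2 8 5 3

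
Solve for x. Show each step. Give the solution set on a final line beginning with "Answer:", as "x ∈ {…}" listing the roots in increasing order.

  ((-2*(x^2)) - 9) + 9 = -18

Step 1. [((-2*(x^2)) - 9) + 9 = -18] subtract 9: x sits inside (… + 9). So sub: (-2*(x^2)) - 9 = -27.
Step 2. [(-2*(x^2)) - 9 = -27] 9 comes off first (add 9). So sub: -2*(x^2) = -18.
Step 3. [-2*(x^2) = -18] -2·(inner) — divide through by -2, so div: x^2 = 9.
Step 4. [x^2 = 9] LHS squared, RHS 9 ≥ 0: apply √ (±) ⇒ sqrt: x = 3 or -3.

Answer: x ∈ {-3, 3}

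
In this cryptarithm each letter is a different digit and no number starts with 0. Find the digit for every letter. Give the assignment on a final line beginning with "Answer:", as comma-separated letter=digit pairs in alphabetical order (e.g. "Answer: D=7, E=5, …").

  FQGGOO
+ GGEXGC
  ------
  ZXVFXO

Step 1. [col 1: O + C ≡ O (mod 10)] column 1: given nothing yet, carry-in 0, and all letters distinct, none taken yet, O+C≡O (mod 10) forces C=0. So C=0.
Step 2. [col 1: O + C ≡ O (mod 10)] column 1 (O + C ≡ O (mod 10), carry-in 0) doesn't pin O yet; pick O=6 and continue. So O=6.
Step 3. [col 2: O + G ≡ X (mod 10)] column 2 (O + G ≡ X (mod 10), carry-in 0) doesn't pin X yet; pick X=3 and continue. So X=3.
Step 4. [col 2: O + G ≡ X (mod 10)] column 2: given O=6, X=3, carry-in 0, and digits 0,3,6 already taken and all letters distinct, O+G≡X (mod 10) forces G=7. So G=7.
Step 5. [col 3: G + X ≡ F (mod 10)] column 3 reads G+X+carry(1)=F with G=7, X=3; with digits 0,3,6,7 already taken and all letters distinct, the only value for F is 1 ⇒ F=1.
Step 6. [col 4: G + E ≡ V (mod 10)] in column 4 we have G+E≡V with carry-in 1; given G=7 and digits 0,1,3,6,7 already taken and all letters distinct, that pins E to 4 ⇒ E=4.
Step 7. [col 4: G + E ≡ V (mod 10)] column 4: given G=7, E=4, carry-in 1, and digits 0,1,3,4,6,7 already taken and all letters distinct, G+E≡V (mod 10) forces V=2, so V=2.
Step 8. [col 5: Q + G ≡ X (mod 10)] from column 5 (G=7, X=3, carry-in 1, digits 0,1,2,3,4,6,7 already taken and all letters distinct): Q must equal 5 ⇒ Q=5.
Step 9. [col 6: F + G ≡ Z (mod 10)] from column 6 (F=1, G=7, carry-in 1, digits 0,1,2,3,4,5,6,7 already taken and all letters distinct): Z must equal 9, so Z=9.

Answer: C=0, E=4, F=1, G=7, O=6, Q=5, V=2, X=3, Z=9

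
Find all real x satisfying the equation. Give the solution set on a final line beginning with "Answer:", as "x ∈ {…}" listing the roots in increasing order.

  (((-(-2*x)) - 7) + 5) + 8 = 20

Step 1. [(((-(-2*x)) - 7) + 5) + 8 = 20] peel the +8: subtract 8 from each side, so sub: ((-(-2*x)) - 7) + 5 = 12.
Step 2. [((-(-2*x)) - 7) + 5 = 12] subtract 5: x sits inside (… + 5) ⇒ sub: (-(-2*x)) - 7 = 7.
Step 3. [(-(-2*x)) - 7 = 7] peel the -7: add 7 from each side. So sub: -(-2*x) = 14.
Step 4. [-(-2*x) = 14] leading − — multiply by −1 ⇒ neg: -2*x = -14.
Step 5. [-2*x = -14] leading coefficient -2: divide by -2. So div: x = 7.

Answer: x ∈ {7}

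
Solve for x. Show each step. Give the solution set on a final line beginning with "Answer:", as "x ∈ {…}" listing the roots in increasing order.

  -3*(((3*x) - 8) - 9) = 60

Step 1. [-3*(((3*x) - 8) - 9) = 60] -3·(inner) — divide through by -3 ⇒ div: ((3*x) - 8) - 9 = -20.
Step 2. [((3*x) - 8) - 9 = -20] peel the -9: add 9 from each side, so sub: (3*x) - 8 = -11.
Step 3. [(3*x) - 8 = -11] -8 is outermost — add 8 both sides. So sub: 3*x = -3.
Step 4. [3*x = -3] 3·(inner) — divide through by 3 ⇒ div: x = -1.

Answer: x ∈ {-1}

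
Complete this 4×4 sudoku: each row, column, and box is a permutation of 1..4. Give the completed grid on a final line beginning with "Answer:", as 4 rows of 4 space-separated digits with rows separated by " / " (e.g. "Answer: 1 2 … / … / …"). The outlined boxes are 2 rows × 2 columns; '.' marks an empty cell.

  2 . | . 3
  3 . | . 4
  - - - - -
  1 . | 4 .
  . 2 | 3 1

Step 1. [r1c3∈{1}] nothing but 1 survives at r1c3, so r1c3=1.
Step 2. [r4c1∈{4}] r4c1 has the single candidate 4, so r4c1=4.
Step 3. [r2c2∈{1}] nothing but 1 survives at r2c2. So r2c2=1.
Step 4. [r1c2∈{4}] only 4 remains possible at r1c2 ⇒ r1c2=4.
Step 5. [r3c2∈{3}] r3c2 has the single candidate 3 ⇒ r3c2=3.
Step 6. [r2c3∈{2}] r2c3 is down to just 2. So r2c3=2.
Step 7. [r3c4∈{2}] r3c4 is down to just 2 ⇒ r3c4=2.

Answer: 2 4 1 3 / 3 1 2 4 / 1 3 4 2 / 4 2 3 1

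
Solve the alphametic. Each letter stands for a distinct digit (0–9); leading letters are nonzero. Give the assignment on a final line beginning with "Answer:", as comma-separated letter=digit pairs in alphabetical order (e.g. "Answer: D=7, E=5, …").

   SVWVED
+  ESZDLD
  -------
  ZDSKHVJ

Step 1. [col 1: D + D ≡ J (mod 10)] D=3 is one option consistent with column 1 (D + D ≡ J (mod 10), carry-in 0) — take it ⇒ D=3.
Step 2. [Z] adding two 6-digit numbers gives at most 6+1 digits, and here it does — Z is that final carry and must be 1 ⇒ Z=1.
Step 3. [col 1: D + D ≡ J (mod 10)] column 1: given D=3, carry-in 0, and digits 1,3 already taken and all letters distinct, D+D≡J (mod 10) forces J=6, so J=6.
Step 4. [col 2: E + L ≡ V (mod 10)] no forcing yet in column 2 (carry-in 0); V=9 is free and consistent — try it, so V=9.
Step 5. [col 2: E + L ≡ V (mod 10)] several values work for L in column 2 (E + L ≡ V (mod 10), carry-in 0); try L=4. So L=4.
Step 6. [col 2: E + L ≡ V (mod 10)] column 2: given L=4, V=9, carry-in 0, and digits 1,3,4,6,9 already taken and all letters distinct, E+L≡V (mod 10) forces E=5. So E=5.
Step 7. [col 3: V + D ≡ H (mod 10)] column 3 reads V+D+carry(0)=H with V=9, D=3; with digits 1,3,4,5,6,9 already taken and all letters distinct, the only value for H is 2 ⇒ H=2.
Step 8. [col 4: W + Z ≡ K (mod 10)] in column 4 we have W+Z≡K with carry-in 1; given Z=1 and digits 1,2,3,4,5,6,9 already taken and all letters distinct, that pins W to 8, so W=8.
Step 9. [col 4: W + Z ≡ K (mod 10)] from column 4 (W=8, Z=1, carry-in 1, digits 1,2,3,4,5,6,8,9 already taken and all letters distinct): K must equal 0. So K=0.
Step 10. [col 5: V + S ≡ S (mod 10)] column 5: given V=9, carry-in 1, and digits 0,1,2,3,4,5,6,8,9 already taken and all letters distinct, V+S≡S (mod 10) forces S=7. So S=7.

Answer: D=3, E=5, H=2, J=6, K=0, L=4, S=7, V=9, W=8, Z=1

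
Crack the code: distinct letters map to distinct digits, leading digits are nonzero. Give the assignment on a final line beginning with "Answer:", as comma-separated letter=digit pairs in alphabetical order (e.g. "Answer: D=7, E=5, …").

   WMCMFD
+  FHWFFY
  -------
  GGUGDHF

Step 1. [col 1: D + Y ≡ F (mod 10)] column 1 (D + Y ≡ F (mod 10), carry-in 0) doesn't pin F yet; pick F=5 and continue. So F=5.
Step 2. [col 1: D + Y ≡ F (mod 10)] column 1 (D + Y ≡ F (mod 10), carry-in 0) doesn't pin D yet; pick D=3 and continue. So D=3.
Step 3. [G] the sum has 7 digits but both addends have 6; that extra leading digit G is the final carry, namely 1, so G=1.
Step 4. [col 1: D + Y ≡ F (mod 10)] column 1 reads D+Y+carry(0)=F with D=3, F=5; with digits 1,3,5 already taken and all letters distinct, the only value for Y is 2 ⇒ Y=2.
Step 5. [col 2: F + F ≡ H (mod 10)] column 2: given F=5, carry-in 0, and digits 1,2,3,5 already taken and all letters distinct, F+F≡H (mod 10) forces H=0, so H=0.
Step 6. [col 3: M + F ≡ D (mod 10)] in column 3 we have M+F≡D with carry-in 1; given F=5, D=3 and digits 0,1,2,3,5 already taken and all letters distinct, that pins M to 7. So M=7.
Step 7. [col 4: C + W ≡ G (mod 10)] column 4 (C + W ≡ G (mod 10), carry-in 1) doesn't pin W yet; pick W=6 and continue, so W=6.
Step 8. [col 4: C + W ≡ G (mod 10)] column 4: given W=6, G=1, carry-in 1, and digits 0,1,2,3,5,6,7 already taken and all letters distinct, C+W≡G (mod 10) forces C=4 ⇒ C=4.
Step 9. [col 5: M + H ≡ U (mod 10)] in column 5 we have M+H≡U with carry-in 1; given M=7, H=0 and digits 0,1,2,3,4,5,6,7 already taken and all letters distinct, that pins U to 8 ⇒ U=8.

Answer: C=4, D=3, F=5, G=1, H=0, M=7, U=8, W=6, Y=2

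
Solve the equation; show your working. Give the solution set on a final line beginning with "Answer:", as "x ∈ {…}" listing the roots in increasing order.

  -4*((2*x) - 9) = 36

Step 1. [-4*((2*x) - 9) = 36] divide by the outer -4, so div: (2*x) - 9 = -9.
Step 2. [(2*x) - 9 = -9] add 9: x sits inside (… - 9) ⇒ sub: 2*x = 0.
Step 3. [2*x = 0] LHS = 2·(…); ÷2 both sides. So div: x = 0.

Answer: x ∈ {0}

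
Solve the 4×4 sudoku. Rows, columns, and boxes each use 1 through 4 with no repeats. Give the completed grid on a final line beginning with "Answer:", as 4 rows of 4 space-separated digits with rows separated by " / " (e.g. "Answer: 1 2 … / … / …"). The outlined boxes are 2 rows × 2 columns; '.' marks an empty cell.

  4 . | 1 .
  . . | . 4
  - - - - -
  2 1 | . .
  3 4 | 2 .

Step 1. [r2c3∈{3}] r2c3 is down to just 3 ⇒ r2c3=3.
Step 2. [r2c2∈{2}] only 2 remains possible at r2c2. So r2c2=2.
Step 3. [r1c2∈{3}] nothing but 3 survives at r1c2 ⇒ r1c2=3.
Step 4. [r4c4∈{1}] nothing but 1 survives at r4c4. So r4c4=1.
Step 5. [r2c1∈{1}] nothing but 1 survives at r2c1. So r2c1=1.
Step 6. [r3c3∈{4}] r3c3 has the single candidate 4. So r3c3=4.
Step 7. [r3c4∈{3}] r3c4 is down to just 3, so r3c4=3.
Step 8. [r1c4∈{2}] nothing but 2 survives at r1c4. So r1c4=2.

Answer: 4 3 1 2 / 1 2 3 4 / 2 1 4 3 / 3 4 2 1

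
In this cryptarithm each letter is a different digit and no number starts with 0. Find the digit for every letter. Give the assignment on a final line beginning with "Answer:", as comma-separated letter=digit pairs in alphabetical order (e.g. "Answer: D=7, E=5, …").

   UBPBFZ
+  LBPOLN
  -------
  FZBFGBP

Step 1. [col 1: Z + N ≡ P (mod 10)] several values work for N in column 1 (Z + N ≡ P (mod 10), carry-in 0); try N=2 ⇒ N=2.
Step 2. [col 1: Z + N ≡ P (mod 10)] column 1 (Z + N ≡ P (mod 10), carry-in 0) doesn't pin Z yet; pick Z=3 and continue, so Z=3.
Step 3. [col 1: Z + N ≡ P (mod 10)] from column 1 (Z=3, N=2, carry-in 0, digits 2,3 already taken and all letters distinct): P must equal 5 ⇒ P=5.
Step 4. [col 2: F + L ≡ B (mod 10)] column 2 (F + L ≡ B (mod 10), carry-in 0) doesn't pin L yet; pick L=8 and continue ⇒ L=8.
Step 5. [col 2: F + L ≡ B (mod 10)] column 2 (F + L ≡ B (mod 10), carry-in 0) doesn't pin F yet; pick F=1 and continue ⇒ F=1.
Step 6. [col 2: F + L ≡ B (mod 10)] column 2 reads F+L+carry(0)=B with F=1, L=8; with digits 1,2,3,5,8 already taken and all letters distinct, the only value for B is 9, so B=9.
Step 7. [col 3: B + O ≡ G (mod 10)] column 3: given B=9, carry-in 0, and digits 1,2,3,5,8,9 already taken and all letters distinct, B+O≡G (mod 10) forces G=6 ⇒ G=6.
Step 8. [col 3: B + O ≡ G (mod 10)] from column 3 (B=9, G=6, carry-in 0, digits 1,2,3,5,6,8,9 already taken and all letters distinct): O must equal 7 ⇒ O=7.
Step 9. [col 6: U + L ≡ Z (mod 10)] from column 6 (L=8, Z=3, carry-in 1, digits 1,2,3,5,6,7,8,9 already taken and all letters distinct): U must equal 4. So U=4.

Answer: B=9, F=1, G=6, L=8, N=2, O=7, P=5, U=4, Z=3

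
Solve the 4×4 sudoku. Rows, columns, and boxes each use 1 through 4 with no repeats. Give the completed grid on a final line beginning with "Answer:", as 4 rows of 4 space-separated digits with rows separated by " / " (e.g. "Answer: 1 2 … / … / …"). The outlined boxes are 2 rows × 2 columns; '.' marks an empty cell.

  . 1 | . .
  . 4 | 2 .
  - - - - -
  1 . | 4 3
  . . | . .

Step 1. [r4c4∈{1,2}] r4c4 is the only open cell in col 4 admitting 2 ⇒ r4c4=2.
Step 2. [r2c1∈{3}] r2c1's peers cover all but 3 ⇒ r2c1=3.
Step 3. [r4c3∈{1}] nothing but 1 survives at r4c3. So r4c3=1.
Step 4. [r4c1∈{4}] r4c1 has the single candidate 4, so r4c1=4.
Step 5. [r3c2∈{2}] nothing but 2 survives at r3c2. So r3c2=2.
Step 6. [r1c3∈{3}] only 3 remains possible at r1c3, so r1c3=3.
Step 7. [r1c4∈{4}] nothing but 4 survives at r1c4, so r1c4=4.
Step 8. [r1c1∈{2}] r1c1's peers cover all but 2 ⇒ r1c1=2.
Step 9. [r2c4∈{1}] r2c4 has the single candidate 1 ⇒ r2c4=1.
Step 10. [r4c2∈{3}] only 3 remains possible at r4c2, so r4c2=3.

Answer: 2 1 3 4 / 3 4 2 1 / 1 2 4 3 / 4 3 1 2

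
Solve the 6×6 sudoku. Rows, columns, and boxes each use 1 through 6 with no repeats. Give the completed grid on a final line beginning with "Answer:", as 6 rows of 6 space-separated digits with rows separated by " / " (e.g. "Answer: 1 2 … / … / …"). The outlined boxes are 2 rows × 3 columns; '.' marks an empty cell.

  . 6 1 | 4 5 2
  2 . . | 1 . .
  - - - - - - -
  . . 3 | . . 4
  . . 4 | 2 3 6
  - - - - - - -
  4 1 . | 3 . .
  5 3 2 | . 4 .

Step 1. [r4c2∈{5}] r4c2's peers cover all but 5. So r4c2=5.
Step 2. [r5c3∈{6}] only 6 remains possible at r5c3, so r5c3=6.
Step 3. [r3c5∈{1}] r3c5 has the single candidate 1, so r3c5=1.
Step 4. [r5c5∈{2}] r5c5's peers cover all but 2. So r5c5=2.
Step 5. [r6c4∈{6}] only 6 remains possible at r6c4, so r6c4=6.
Step 6. [r2c3∈{5}] nothing but 5 survives at r2c3. So r2c3=5.
Step 7. [r4c1∈{1}] r4c1 has the single candidate 1, so r4c1=1.
Step 8. [r1c1∈{3}] r1c1 has the single candidate 3, so r1c1=3.
Step 9. [r5c6∈{5}] r5c6 is down to just 5 ⇒ r5c6=5.
Step 10. [r3c2∈{2}] nothing but 2 survives at r3c2, so r3c2=2.
Step 11. [r2c5∈{6}] r2c5's peers cover all but 6. So r2c5=6.
Step 12. [r2c2∈{4}] nothing but 4 survives at r2c2, so r2c2=4.
Step 13. [r3c4∈{5}] r3c4's peers cover all but 5 ⇒ r3c4=5.
Step 14. [r3c1∈{6}] r3c1 has the single candidate 6, so r3c1=6.
Step 15. [r2c6∈{3}] r2c6 has the single candidate 3. So r2c6=3.
Step 16. [r6c6∈{1}] r6c6 has the single candidate 1 ⇒ r6c6=1.

Answer: 3 6 1 4 5 2 / 2 4 5 1 6 3 / 6 2 3 5 1 4 / 1 5 4 2 3 6 / 4 1 6 3 2 5 / 5 3 2 6 4 1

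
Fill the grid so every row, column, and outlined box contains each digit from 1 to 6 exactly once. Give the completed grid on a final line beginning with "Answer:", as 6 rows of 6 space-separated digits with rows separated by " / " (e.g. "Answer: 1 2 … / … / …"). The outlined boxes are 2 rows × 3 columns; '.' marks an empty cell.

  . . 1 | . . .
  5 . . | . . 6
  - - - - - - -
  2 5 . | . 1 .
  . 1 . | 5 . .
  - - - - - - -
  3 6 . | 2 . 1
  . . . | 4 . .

Step 1. [r1c4∈{3}] r1c4 is down to just 3, so r1c4=3.
Step 2. [r5c3∈{4,5}] in row 5, 4 fits only at r5c3 ⇒ r5c3=4.
Step 3. [r3c6∈{3,4}] across row 3, 4 lands solely at r3c6. So r3c6=4.
Step 4. [r3c3∈{3,6}] across row 3, 3 lands solely at r3c3 ⇒ r3c3=3.
Step 5. [r2c3∈{2}] r2c3 has the single candidate 2 ⇒ r2c3=2.
Step 6. [r6c5∈{3,5,6}] row 6 places 6 nowhere but r6c5 ⇒ r6c5=6.
Step 7. [r1c2∈{4}] nothing but 4 survives at r1c2, so r1c2=4.
Step 8. [r4c5∈{2,3}] col 5 places 3 nowhere but r4c5 ⇒ r4c5=3.
Step 9. [r5c5∈{5}] only 5 remains possible at r5c5. So r5c5=5.
Step 10. [r1c5∈{2}] r1c5 has the single candidate 2. So r1c5=2.
Step 11. [r4c1∈{4,6}] in row 4, 4 fits only at r4c1. So r4c1=4.
Step 12. [r4c6∈{2}] r4c6 is down to just 2, so r4c6=2.
Step 13. [r1c6∈{5}] only 5 remains possible at r1c6. So r1c6=5.
Step 14. [r6c1∈{1}] r6c1 is down to just 1, so r6c1=1.
Step 15. [r2c5∈{4}] r2c5 is down to just 4 ⇒ r2c5=4.
Step 16. [r6c2∈{2}] r6c2 has the single candidate 2. So r6c2=2.
Step 17. [r6c6∈{3}] r6c6's peers cover all but 3. So r6c6=3.
Step 18. [r3c4∈{6}] r3c4 is down to just 6, so r3c4=6.
Step 19. [r4c3∈{6}] only 6 remains possible at r4c3, so r4c3=6.
Step 20. [r6c3∈{5}] nothing but 5 survives at r6c3, so r6c3=5.
Step 21. [r1c1∈{6}] r1c1's peers cover all but 6 ⇒ r1c1=6.
Step 22. [r2c2∈{3}] r2c2's peers cover all but 3. So r2c2=3.
Step 23. [r2c4∈{1}] nothing but 1 survives at r2c4. So r2c4=1.

Answer: 6 4 1 3 2 5 / 5 3 2 1 4 6 / 2 5 3 6 1 4 / 4 1 6 5 3 2 / 3 6 4 2 5 1 / 1 2 5 4 6 3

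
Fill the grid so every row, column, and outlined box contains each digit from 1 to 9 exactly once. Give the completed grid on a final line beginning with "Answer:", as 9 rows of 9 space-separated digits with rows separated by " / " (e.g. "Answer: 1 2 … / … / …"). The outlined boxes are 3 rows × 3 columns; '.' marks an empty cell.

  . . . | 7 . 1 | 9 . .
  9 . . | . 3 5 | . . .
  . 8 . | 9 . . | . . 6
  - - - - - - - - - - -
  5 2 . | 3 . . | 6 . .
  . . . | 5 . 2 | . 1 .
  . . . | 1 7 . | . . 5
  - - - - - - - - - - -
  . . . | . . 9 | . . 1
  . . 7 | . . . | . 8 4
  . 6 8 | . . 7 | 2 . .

Step 1. [r3c6∈{4}] r3c6's peers cover all but 4. So r3c6=4.
Step 2. [r3c5∈{2}] r3c5 has the single candidate 2. So r3c5=2.
Step 3. [r6c8∈{2,3,4,9}] row 6 places 2 nowhere but r6c8 ⇒ r6c8=2.
Step 4. [r8c2∈{1,3,5,9}] in row 8, 9 fits only at r8c2. So r8c2=9.
Step 5. [r2c2∈{1,4,7}] across col 2, 1 lands solely at r2c2 ⇒ r2c2=1.
Step 6. [r5c2∈{3,4,7}] col 2 places 7 nowhere but r5c2. So r5c2=7.
Step 7. [r7c8∈{3,5,6,7}] 6 has one home in col 8: r7c8 ⇒ r7c8=6.
Step 8. [r6c3∈{3,4,6,9}] row 6 places 9 nowhere but r6c3 ⇒ r6c3=9.
Step 9. [r7c7∈{3,5,7}] row 7 places 7 nowhere but r7c7. So r7c7=7.
Step 10. [r4c6∈{8}] r4c6 is down to just 8 ⇒ r4c6=8.
Step 11. [r9c4∈{4}] r9c4 has the single candidate 4. So r9c4=4.
Step 12. [r8c6∈{3,6}] in col 6, 3 fits only at r8c6, so r8c6=3.
Step 13. [r8c7∈{5}] r8c7 has the single candidate 5 ⇒ r8c7=5.
Step 14. [r6c6∈{6}] r6c6 is down to just 6, so r6c6=6.
Step 15. [r3c1∈{3,7}] r3c1 is the only open cell in col 1 admitting 7. So r3c1=7.
Step 16. [r9c5∈{1,5}] 5 has one home in row 9: r9c5 ⇒ r9c5=5.
Step 17. [r7c5∈{8}] r7c5 has the single candidate 8, so r7c5=8.
Step 18. [r1c9∈{2,3,8}] r1c9 is the only open cell in row 1 admitting 8. So r1c9=8.
Step 19. [r2c7∈{4}] r2c7 has the single candidate 4, so r2c7=4.
Step 20. [r4c8∈{4,7,9}] col 8 places 4 nowhere but r4c8 ⇒ r4c8=4.
Step 21. [r1c5∈{6}] r1c5 has the single candidate 6 ⇒ r1c5=6.
Step 22. [r5c1∈{3,4,6,8}] col 1 places 6 nowhere but r5c1 ⇒ r5c1=6.
Step 23. [r7c4∈{2}] r7c4 is down to just 2 ⇒ r7c4=2.
Step 24. [r6c1∈{3,4,8}] 8 has one home in col 1: r6c1 ⇒ r6c1=8.
Step 25. [r6c7∈{3}] r6c7 has the single candidate 3 ⇒ r6c7=3.
Step 26. [r5c3∈{3,4}] across row 5, 3 lands solely at r5c3. So r5c3=3.
Step 27. [r3c3∈{5}] only 5 remains possible at r3c3 ⇒ r3c3=5.
Step 28. [r7c3∈{4}] r7c3 has the single candidate 4, so r7c3=4.
Step 29. [r7c1∈{3}] nothing but 3 survives at r7c1 ⇒ r7c1=3.
Step 30. [r5c9∈{9}] r5c9's peers cover all but 9, so r5c9=9.
Step 31. [r1c3∈{2}] nothing but 2 survives at r1c3 ⇒ r1c3=2.
Step 32. [r1c2∈{3,4}] r1c2 is the only open cell in col 2 admitting 3 ⇒ r1c2=3.
Step 33. [r4c9∈{7}] r4c9's peers cover all but 7 ⇒ r4c9=7.
Step 34. [r8c1∈{1,2}] 2 has one home in row 8: r8c1. So r8c1=2.
Step 35. [r3c8∈{3}] r3c8 has the single candidate 3. So r3c8=3.
Step 36. [r2c3∈{6}] r2c3 is down to just 6 ⇒ r2c3=6.
Step 37. [r9c9∈{3}] nothing but 3 survives at r9c9 ⇒ r9c9=3.
Step 38. [r6c2∈{4}] r6c2's peers cover all but 4. So r6c2=4.
Step 39. [r2c8∈{7}] only 7 remains possible at r2c8. So r2c8=7.
Step 40. [r8c4∈{6}] r8c4 is down to just 6. So r8c4=6.
Step 41. [r5c5∈{4}] only 4 remains possible at r5c5, so r5c5=4.
Step 42. [r3c7∈{1}] only 1 remains possible at r3c7, so r3c7=1.
Step 43. [r1c8∈{5}] r1c8's peers cover all but 5. So r1c8=5.
Step 44. [r4c5∈{9}] only 9 remains possible at r4c5. So r4c5=9.
Step 45. [r1c1∈{4}] r1c1's peers cover all but 4. So r1c1=4.
Step 46. [r9c1∈{1}] r9c1 is down to just 1 ⇒ r9c1=1.
Step 47. [r4c3∈{1}] only 1 remains possible at r4c3, so r4c3=1.
Step 48. [r2c4∈{8}] nothing but 8 survives at r2c4 ⇒ r2c4=8.
Step 49. [r2c9∈{2}] r2c9's peers cover all but 2 ⇒ r2c9=2.
Step 50. [r9c8∈{9}] nothing but 9 survives at r9c8. So r9c8=9.
Step 51. [r5c7∈{8}] nothing but 8 survives at r5c7 ⇒ r5c7=8.
Step 52. [r7c2∈{5}] r7c2's peers cover all but 5 ⇒ r7c2=5.
Step 53. [r8c5∈{1}] r8c5 has the single candidate 1 ⇒ r8c5=1.

Answer: 4 3 2 7 6 1 9 5 8 / 9 1 6 8 3 5 4 7 2 / 7 8 5 9 2 4 1 3 6 / 5 2 1 3 9 8 6 4 7 / 6 7 3 5 4 2 8 1 9 / 8 4 9 1 7 6 3 2 5 / 3 5 4 2 8 9 7 6 1 / 2 9 7 6 1 3 5 8 4 / 1 6 8 4 5 7 2 9 3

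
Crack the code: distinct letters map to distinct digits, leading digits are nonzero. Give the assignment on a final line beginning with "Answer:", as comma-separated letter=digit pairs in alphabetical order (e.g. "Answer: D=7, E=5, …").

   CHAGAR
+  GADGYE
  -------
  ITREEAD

Step 1. [col 1: R + E ≡ D (mod 10)] E=3 is one option consistent with column 1 (R + E ≡ D (mod 10), carry-in 0) — take it. So E=3.
Step 2. [I] I is the leading digit of a 7-digit sum of two 6-digit numbers; the final carry is exactly 1, so I=1.
Step 3. [col 1: R + E ≡ D (mod 10)] no forcing yet in column 1 (carry-in 0); R=7 is free and consistent — try it, so R=7.
Step 4. [col 1: R + E ≡ D (mod 10)] from column 1 (R=7, E=3, carry-in 0, digits 1,3,7 already taken and all letters distinct): D must equal 0. So D=0.
Step 5. [col 2: A + Y ≡ A (mod 10)] from column 2 (nothing yet, carry-in 1, digits 0,1,3,7 already taken and all letters distinct): Y must equal 9, so Y=9.
Step 6. [col 2: A + Y ≡ A (mod 10)] several values work for A in column 2 (A + Y ≡ A (mod 10), carry-in 1); try A=2. So A=2.
Step 7. [col 3: G + G ≡ E (mod 10)] column 3 reads G+G+carry(1)=E with E=3; with digits 0,1,2,3,7,9 already taken and all letters distinct, the only value for G is 6. So G=6.
Step 8. [col 5: H + A ≡ R (mod 10)] column 5: given A=2, R=7, carry-in 0, and digits 0,1,2,3,6,7,9 already taken and all letters distinct, H+A≡R (mod 10) forces H=5. So H=5.
Step 9. [col 6: C + G ≡ T (mod 10)] column 6: given G=6, carry-in 0, and digits 0,1,2,3,5,6,7,9 already taken and all letters distinct, C+G≡T (mod 10) forces C=8 ⇒ C=8.
Step 10. [col 6: C + G ≡ T (mod 10)] from column 6 (C=8, G=6, carry-in 0, digits 0,1,2,3,5,6,7,8,9 already taken and all letters distinct): T must equal 4, so T=4.

Answer: A=2, C=8, D=0, E=3, G=6, H=5, I=1, R=7, T=4, Y=9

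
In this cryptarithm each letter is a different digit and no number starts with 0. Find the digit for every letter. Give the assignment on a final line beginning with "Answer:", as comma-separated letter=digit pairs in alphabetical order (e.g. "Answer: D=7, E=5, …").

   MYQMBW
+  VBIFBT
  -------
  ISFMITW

Step 1. [I] I is the leading digit of a 7-digit sum of two 6-digit numbers; the final carry is exactly 1, so I=1.
Step 2. [col 1: W + T ≡ W (mod 10)] column 1 reads W+T+carry(0)=W with nothing yet; with digits 1 already taken and all letters distinct, the only value for T is 0. So T=0.
Step 3. [col 1: W + T ≡ W (mod 10)] several values work for W in column 1 (W + T ≡ W (mod 10), carry-in 0); try W=9 ⇒ W=9.
Step 4. [col 2: B + B ≡ T (mod 10)] column 2: given T=0, carry-in 0, and digits 0,1,9 already taken and all letters distinct, B+B≡T (mod 10) forces B=5. So B=5.
Step 5. [col 3: M + F ≡ I (mod 10)] no forcing yet in column 3 (carry-in 1); M=8 is free and consistent — try it, so M=8.
Step 6. [col 3: M + F ≡ I (mod 10)] column 3: given M=8, I=1, carry-in 1, and digits 0,1,5,8,9 already taken and all letters distinct, M+F≡I (mod 10) forces F=2. So F=2.
Step 7. [col 4: Q + I ≡ M (mod 10)] column 4 reads Q+I+carry(1)=M with I=1, M=8; with digits 0,1,2,5,8,9 already taken and all letters distinct, the only value for Q is 6. So Q=6.
Step 8. [col 5: Y + B ≡ F (mod 10)] column 5: given B=5, F=2, carry-in 0, and digits 0,1,2,5,6,8,9 already taken and all letters distinct, Y+B≡F (mod 10) forces Y=7, so Y=7.
Step 9. [col 6: M + V ≡ S (mod 10)] in column 6 we have M+V≡S with carry-in 1; given M=8 and digits 0,1,2,5,6,7,8,9 already taken and all letters distinct, that pins S to 3. So S=3.
Step 10. [col 6: M + V ≡ S (mod 10)] column 6: given M=8, S=3, carry-in 1, and digits 0,1,2,3,5,6,7,8,9 already taken and all letters distinct, M+V≡S (mod 10) forces V=4, so V=4.

Answer: B=5, F=2, I=1, M=8, Q=6, S=3, T=0, V=4, W=9, Y=7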